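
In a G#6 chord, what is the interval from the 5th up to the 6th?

major second

G# major sixth is spelled G#–B#–D#–E#.
That puts D# below E#.
Counting 2 letters and 2 half steps from D# gives a major second.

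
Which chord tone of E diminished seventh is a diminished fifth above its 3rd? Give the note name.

E°7 (E diminished seventh): E G Bb Db.
The 3rd is G. A diminished fifth above G is Db.
Db is the chord's 7th.

Db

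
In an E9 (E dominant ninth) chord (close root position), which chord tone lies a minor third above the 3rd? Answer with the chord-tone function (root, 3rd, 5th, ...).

The chord tones of E9 (E dominant ninth) are E, G#, B, D, F#.
The 3rd is G#. A minor third above G# is B.
B is the chord's 5th.

5th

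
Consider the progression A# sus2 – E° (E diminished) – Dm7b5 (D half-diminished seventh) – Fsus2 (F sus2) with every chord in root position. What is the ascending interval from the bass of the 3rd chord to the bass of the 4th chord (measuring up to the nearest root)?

minor third

The roots are D and F.
From D to F: 3 semitones over a third = minor.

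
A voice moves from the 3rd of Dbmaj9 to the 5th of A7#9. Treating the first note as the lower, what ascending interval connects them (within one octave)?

The 3rd of Dbmaj9 is F; the 5th of A7#9 is E.
Counting 7 letters and 11 half steps from F gives a major seventh.

major seventh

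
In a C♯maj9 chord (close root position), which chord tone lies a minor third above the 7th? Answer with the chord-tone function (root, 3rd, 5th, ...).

9th

C♯maj9 (C♯ major ninth) is spelled C♯, E♯, G♯, B♯, D♯.
The 7th is B♯. A minor third above B♯ is D♯.
D♯ is the chord's 9th.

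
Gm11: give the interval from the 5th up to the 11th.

The chord tones of Gm11 are G, Bb, D, F, A, C.
The 5th is D and the 11th is C.
D up to C is 10 semitones, a half step narrower than a major seventh, so the interval is minor.

m7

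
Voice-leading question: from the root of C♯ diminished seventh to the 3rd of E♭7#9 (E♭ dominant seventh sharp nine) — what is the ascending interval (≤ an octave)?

diminished fifth

C♯ diminished seventh has C♯ as its root, and E♭7#9 (E♭ dominant seventh sharp nine) has G as its 3rd.
From C♯ to G: 6 semitones over a fifth = diminished.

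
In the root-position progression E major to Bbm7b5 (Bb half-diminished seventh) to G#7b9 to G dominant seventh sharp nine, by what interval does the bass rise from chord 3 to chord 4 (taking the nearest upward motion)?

diminished octave

The roots are G# and G.
From G# to G: 11 semitones over an octave = diminished.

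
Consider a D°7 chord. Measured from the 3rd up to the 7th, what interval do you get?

Spelling the chord: D–F–Ab–Cb.
So we need the interval from F up to Cb.
5 letter names make it a fifth; at 6 semitones (a half step narrower than perfect) the quality is diminished.

diminished fifth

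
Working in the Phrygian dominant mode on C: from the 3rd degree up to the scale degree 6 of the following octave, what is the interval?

diminished eleventh

C phrygian dominant: C Db E F G Ab Bb.
So we need the interval from E up to Ab.
11 letter names make it an eleventh; at 16 semitones (a half step narrower than perfect) the quality is diminished.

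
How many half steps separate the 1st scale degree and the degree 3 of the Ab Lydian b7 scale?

The scale is Ab Bb C D Eb F Gb.
Ab up to C is a major third — 4 semitones.

4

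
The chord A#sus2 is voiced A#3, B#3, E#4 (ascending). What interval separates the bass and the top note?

perfect 5th

The outer voices are A#3 and E#4.
A# up to E# spans 5 letter names and 7 semitones — a perfect fifth.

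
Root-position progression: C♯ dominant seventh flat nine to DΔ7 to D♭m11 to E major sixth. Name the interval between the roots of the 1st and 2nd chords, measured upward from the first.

The roots are C♯ and D.
C♯ up to D is 1 semitone, a half step narrower than a major second, so the interval is minor.

minor second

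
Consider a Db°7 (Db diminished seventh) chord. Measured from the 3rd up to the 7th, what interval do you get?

diminished 5th

The chord tones of Db°7 (Db diminished seventh) are Db–Fb–Abb–Cbb.
So we need the interval from Fb up to Cbb.
5 letter names make it a fifth; at 6 semitones (a half step narrower than perfect) the quality is diminished.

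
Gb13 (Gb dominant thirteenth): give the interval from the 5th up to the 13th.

Gb13: Gb Bb Db Fb Ab Eb.
That puts Db below Eb.
From Db to Eb is 14 semitones, exactly the major ninth.

major ninth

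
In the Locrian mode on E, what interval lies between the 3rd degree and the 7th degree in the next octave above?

E locrian: E F G A B♭ C D.
The 3rd degree is G and the 7th scale degree (up an octave) is D.
Counting 12 letters and 19 half steps from G gives a perfect twelfth.

perfect twelfth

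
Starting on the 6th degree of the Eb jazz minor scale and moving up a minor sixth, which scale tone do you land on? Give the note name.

Ab

The scale is Eb F Gb Ab Bb C D.
The 6th degree is C; a minor sixth above that is Ab — scale degree 4.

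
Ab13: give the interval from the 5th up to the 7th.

minor 3rd

Ab13 (Ab dominant thirteenth) is spelled Ab C Eb Gb Bb F.
5th = Eb; 7th = Gb.
Eb up to Gb is 3 semitones, a half step narrower than a major third, so the interval is minor.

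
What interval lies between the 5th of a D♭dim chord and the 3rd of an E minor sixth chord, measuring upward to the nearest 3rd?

augmented seventh

The 5th of D♭dim is A𝄫; the 3rd of E minor sixth is G.
A𝄫 up to G is 12 semitones, a half step wider than a major seventh, so the interval is augmented.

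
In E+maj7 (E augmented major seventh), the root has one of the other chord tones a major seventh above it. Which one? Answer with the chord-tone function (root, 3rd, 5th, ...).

E+maj7 (E augmented major seventh) is spelled E-G#-B#-D#.
The root is E. A major seventh above E is D#.
D# is the chord's 7th.

7th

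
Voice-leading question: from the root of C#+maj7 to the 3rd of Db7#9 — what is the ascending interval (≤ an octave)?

The root of C#+maj7 is C#; the 3rd of Db7#9 is F.
C# up to F is 4 semitones, a half step narrower than a perfect fourth, so the interval is diminished.

diminished 4th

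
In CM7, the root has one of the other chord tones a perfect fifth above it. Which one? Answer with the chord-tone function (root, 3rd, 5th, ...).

5th

The chord tones of CM7 (C major seventh) are C-E-G-B.
The root is C. A perfect fifth above C is G.
G is the chord's 5th.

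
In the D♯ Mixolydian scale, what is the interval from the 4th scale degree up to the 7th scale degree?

D♯ mixolydian: D♯ E♯ F𝄪 G♯ A♯ B♯ C♯.
4th scale degree = G♯; scale degree 7 = C♯.
G♯ up to C♯ spans 4 letter names and 5 semitones — a perfect fourth.

perfect fourth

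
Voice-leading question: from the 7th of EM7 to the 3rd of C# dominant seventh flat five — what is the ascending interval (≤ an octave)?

EM7 has D# as its 7th, and C# dominant seventh flat five has E# as its 3rd.
From D# to E# is 2 semitones, exactly the major second.

major second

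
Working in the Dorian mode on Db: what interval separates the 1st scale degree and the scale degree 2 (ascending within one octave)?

The scale runs Db Eb Fb Gb Ab Bb Cb.
1st scale degree = Db; 2nd scale degree = Eb.
Db up to Eb spans 2 letter names and 2 semitones — a major second.

M2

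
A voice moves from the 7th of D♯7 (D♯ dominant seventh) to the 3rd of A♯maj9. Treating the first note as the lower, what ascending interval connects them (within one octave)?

The 7th of D♯7 (D♯ dominant seventh) is C♯; the 3rd of A♯maj9 is C𝄪.
C♯ up to C𝄪 is 1 semitone, a half step wider than a perfect unison, so the interval is augmented.

augmented unison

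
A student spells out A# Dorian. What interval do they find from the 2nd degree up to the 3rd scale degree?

A# dorian: A# B# C# D# E# F## G#.
2nd degree = B#; 3rd degree = C#.
B# up to C# is 1 semitone, a half step narrower than a major second, so the interval is minor.

minor second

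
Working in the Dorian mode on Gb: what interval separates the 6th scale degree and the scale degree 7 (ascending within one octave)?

The scale runs Gb Ab Bbb Cb Db Eb Fb.
The 6th scale degree is Eb and the degree 7 is Fb.
Eb up to Fb is 1 semitone, a half step narrower than a major second, so the interval is minor.

minor second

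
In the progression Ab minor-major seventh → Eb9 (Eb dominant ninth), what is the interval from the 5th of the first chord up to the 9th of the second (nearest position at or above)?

major second

Ab minor-major seventh has Eb as its 5th, and Eb9 (Eb dominant ninth) has F as its 9th.
Counting 2 letters and 2 half steps from Eb gives a major second.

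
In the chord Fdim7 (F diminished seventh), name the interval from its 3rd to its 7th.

Fdim7: F-Ab-Cb-Ebb.
The 3rd is Ab and the 7th is Ebb.
From Ab to Ebb: 6 semitones over a fifth = diminished.

d5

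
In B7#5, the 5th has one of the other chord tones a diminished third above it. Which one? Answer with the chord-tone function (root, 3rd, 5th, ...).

The chord tones of B augmented seventh are B D# F## A.
The 5th is F##. A diminished third above F## is A.
A is the chord's 7th.

7th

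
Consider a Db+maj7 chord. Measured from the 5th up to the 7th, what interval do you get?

minor 3rd

Dbmaj7#5 (Db augmented major seventh): Db F A C.
The 5th is A and the 7th is C.
From A to C: 3 semitones over a third = minor.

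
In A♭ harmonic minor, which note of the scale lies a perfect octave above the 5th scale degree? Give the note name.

The scale is A♭ B♭ C♭ D♭ E♭ F♭ G.
The 5th scale degree is E♭; a perfect octave above that is E♭ — scale degree 5.

Eb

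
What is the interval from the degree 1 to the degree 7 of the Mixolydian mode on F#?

The scale runs F# G# A# B C# D# E.
The degree 1 is F# and the degree 7 is E.
F# up to E is 10 semitones, a half step narrower than a major seventh, so the interval is minor.

minor seventh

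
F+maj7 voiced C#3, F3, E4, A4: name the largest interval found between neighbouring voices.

M7

Adjacent intervals: C#3→F3 = diminished fourth; F3→E4 = major seventh; E4→A4 = perfect fourth.
The largest is F3 to E4, a major seventh (11 semitones).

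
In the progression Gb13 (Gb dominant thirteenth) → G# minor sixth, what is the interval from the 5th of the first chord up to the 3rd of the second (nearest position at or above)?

augmented 6th

Gb13 (Gb dominant thirteenth) has Db as its 5th, and G# minor sixth has B as its 3rd.
6 letter names make it a sixth; at 10 semitones (a half step wider than major) the quality is augmented.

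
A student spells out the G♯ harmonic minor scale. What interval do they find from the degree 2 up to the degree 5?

Spelling the G♯ harmonic minor scale: G♯ A♯ B C♯ D♯ E F𝄪.
Degree 2 = A♯; 5th degree = D♯.
A♯ up to D♯ spans 4 letter names and 5 semitones — a perfect fourth.

P4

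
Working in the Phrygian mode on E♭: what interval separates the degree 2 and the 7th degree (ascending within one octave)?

The scale runs E♭ F♭ G♭ A♭ B♭ C♭ D♭.
The degree 2 is F♭ and the degree 7 is D♭.
Counting 6 letters and 9 half steps from F♭ gives a major sixth.

major sixth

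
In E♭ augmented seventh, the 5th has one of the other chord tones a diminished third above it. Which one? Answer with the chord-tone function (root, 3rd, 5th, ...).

The chord tones of E♭aug7 (E♭ augmented seventh) are E♭ G B D♭.
The 5th is B. A diminished third above B is D♭.
D♭ is the chord's 7th.

7th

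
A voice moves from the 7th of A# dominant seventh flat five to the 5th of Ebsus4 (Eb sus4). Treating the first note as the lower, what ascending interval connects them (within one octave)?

diminished 3rd

The 7th of A# dominant seventh flat five is G#; the 5th of Ebsus4 (Eb sus4) is Bb.
3 letter names make it a third; at 2 semitones (a whole step narrower than major) the quality is diminished.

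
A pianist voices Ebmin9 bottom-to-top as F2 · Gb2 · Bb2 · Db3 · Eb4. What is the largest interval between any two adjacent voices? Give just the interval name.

Adjacent intervals: F2→Gb2 = minor second; Gb2→Bb2 = major third; Bb2→Db3 = minor third; Db3→Eb4 = major ninth.
The largest is Db3 to Eb4, a major ninth (14 semitones).

M9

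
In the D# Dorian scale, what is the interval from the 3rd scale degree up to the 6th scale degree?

augmented 4th

The scale runs D# E# F# G# A# B# C#.
3rd scale degree = F#; scale degree 6 = B#.
4 letter names make it a fourth; at 6 semitones (a half step wider than perfect) the quality is augmented.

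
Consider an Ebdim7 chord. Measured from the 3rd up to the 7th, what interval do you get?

Ebdim7: Eb-Gb-Bbb-Dbb.
3rd = Gb; 7th = Dbb.
5 letter names make it a fifth; at 6 semitones (a half step narrower than perfect) the quality is diminished.

diminished fifth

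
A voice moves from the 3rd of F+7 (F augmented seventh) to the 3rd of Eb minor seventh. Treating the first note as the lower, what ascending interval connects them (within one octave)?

diminished seventh

F+7 (F augmented seventh) has A as its 3rd, and Eb minor seventh has Gb as its 3rd.
From A to Gb: 9 semitones over a seventh = diminished.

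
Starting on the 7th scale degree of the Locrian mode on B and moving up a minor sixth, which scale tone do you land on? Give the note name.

F

The scale is B C D E F G A.
The 7th scale degree is A; a minor sixth above that is F — scale degree 5.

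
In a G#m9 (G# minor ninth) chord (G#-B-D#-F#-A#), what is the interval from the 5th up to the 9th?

5th = D#; 9th = A#.
From D# to A# is 7 semitones, exactly the perfect fifth.

perfect 5th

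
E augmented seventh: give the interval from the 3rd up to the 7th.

diminished fifth

The chord tones of E7#5 (E augmented seventh) are E, G#, B#, D.
So we need the interval from G# up to D.
From G# to D: 6 semitones over a fifth = diminished.
This 3–7 tritone is the characteristic tension at the heart of the dominant sound.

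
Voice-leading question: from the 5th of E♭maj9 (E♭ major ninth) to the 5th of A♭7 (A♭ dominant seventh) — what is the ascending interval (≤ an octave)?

E♭maj9 (E♭ major ninth) has B♭ as its 5th, and A♭7 (A♭ dominant seventh) has E♭ as its 5th.
B♭ up to E♭ spans 4 letter names and 5 semitones — a perfect fourth.

perfect fourth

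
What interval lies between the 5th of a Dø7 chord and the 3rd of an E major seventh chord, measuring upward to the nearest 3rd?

The 5th of Dø7 is Ab; the 3rd of E major seventh is G#.
7 letter names make it a seventh; at 12 semitones (a half step wider than major) the quality is augmented.

augmented seventh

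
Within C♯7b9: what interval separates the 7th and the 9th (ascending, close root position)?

Spelling the chord: C♯ E♯ G♯ B D.
That puts B below D.
3 letter names make it a third; at 3 semitones (a half step narrower than major) the quality is minor.

m3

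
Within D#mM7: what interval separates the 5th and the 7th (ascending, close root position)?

major third

The chord tones of D#m(maj7) are D# F# A# C##.
5th = A#; 7th = C##.
A# up to C## spans 3 letter names and 4 semitones — a major third.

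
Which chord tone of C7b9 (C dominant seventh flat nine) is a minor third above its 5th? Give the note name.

C7b9: C–E–G–B♭–D♭.
The 5th is G. A minor third above G is B♭.
B♭ is the chord's 7th.

Bb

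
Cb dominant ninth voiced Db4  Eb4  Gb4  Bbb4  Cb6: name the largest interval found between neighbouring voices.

major ninth

Adjacent intervals: Db4→Eb4 = major second; Eb4→Gb4 = minor third; Gb4→Bbb4 = minor third; Bbb4→Cb6 = major ninth.
The largest is Bbb4 to Cb6, a major ninth (14 semitones).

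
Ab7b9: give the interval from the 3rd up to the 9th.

diminished seventh

The chord tones of Ab dominant seventh flat nine are Ab–C–Eb–Gb–Bbb.
So we need the interval from C up to Bbb.
From C to Bbb: 9 semitones over a seventh = diminished.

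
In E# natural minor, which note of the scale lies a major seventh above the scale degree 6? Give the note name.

B#

The scale is E# F## G# A# B# C# D#.
The scale degree 6 is C#; a major seventh above that is B# — scale degree 5.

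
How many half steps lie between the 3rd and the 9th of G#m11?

G#m11 (G# minor eleventh): G#–B–D#–F#–A#–C#.
B to A# is a major seventh: 11 semitones.

11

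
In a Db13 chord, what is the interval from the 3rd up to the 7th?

diminished 5th

Spelling the chord: Db–F–Ab–Cb–Eb–Bb.
That puts F below Cb.
From F to Cb: 6 semitones over a fifth = diminished.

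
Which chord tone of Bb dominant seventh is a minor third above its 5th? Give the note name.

Ab

Bb7 (Bb dominant seventh): Bb D F Ab.
The 5th is F. A minor third above F is Ab.
Ab is the chord's 7th.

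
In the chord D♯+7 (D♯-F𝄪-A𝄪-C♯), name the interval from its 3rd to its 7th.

3rd = F𝄪; 7th = C♯.
5 letter names make it a fifth; at 6 semitones (a half step narrower than perfect) the quality is diminished.

d5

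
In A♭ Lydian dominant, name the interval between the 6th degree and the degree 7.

minor second

Spelling A♭ Lydian dominant: A♭ B♭ C D E♭ F G♭.
That puts F below G♭.
2 letter names make it a second; at 1 semitone (a half step narrower than major) the quality is minor.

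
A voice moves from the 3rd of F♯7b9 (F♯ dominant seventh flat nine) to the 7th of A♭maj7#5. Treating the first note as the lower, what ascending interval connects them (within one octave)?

diminished 7th

The 3rd of F♯7b9 (F♯ dominant seventh flat nine) is A♯; the 7th of A♭maj7#5 is G.
From A♯ to G: 9 semitones over a seventh = diminished.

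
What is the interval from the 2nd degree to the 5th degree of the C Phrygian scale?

C phrygian: C D♭ E♭ F G A♭ B♭.
The 2nd degree is D♭ and the 5th scale degree is G.
4 letter names make it a fourth; at 6 semitones (a half step wider than perfect) the quality is augmented.

augmented 4th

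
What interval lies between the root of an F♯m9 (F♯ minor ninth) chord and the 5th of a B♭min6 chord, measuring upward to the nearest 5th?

The root of F♯m9 (F♯ minor ninth) is F♯; the 5th of B♭min6 is F.
F♯ up to F is 11 semitones, a half step narrower than a perfect octave, so the interval is diminished.

diminished octave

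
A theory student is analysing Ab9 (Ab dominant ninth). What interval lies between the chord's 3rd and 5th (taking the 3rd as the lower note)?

Ab9 is spelled Ab, C, Eb, Gb, Bb.
So we need the interval from C up to Eb.
C up to Eb is 3 semitones, a half step narrower than a major third, so the interval is minor.

minor third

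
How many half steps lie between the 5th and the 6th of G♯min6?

G♯m6 (G♯ minor sixth) is spelled G♯ B D♯ E♯.
D♯ to E♯ is a major second: 2 semitones.

2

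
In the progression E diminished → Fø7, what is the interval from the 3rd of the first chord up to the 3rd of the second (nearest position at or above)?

minor second

The 3rd of E diminished is G; the 3rd of Fø7 is A♭.
2 letter names make it a second; at 1 semitone (a half step narrower than major) the quality is minor.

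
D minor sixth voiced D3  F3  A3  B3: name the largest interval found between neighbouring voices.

Adjacent intervals: D3→F3 = minor third; F3→A3 = major third; A3→B3 = major second.
The largest is F3 to A3, a major third (4 semitones).

major third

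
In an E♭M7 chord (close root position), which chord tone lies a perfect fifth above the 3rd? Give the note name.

D

The chord tones of E♭maj7 are E♭-G-B♭-D.
The 3rd is G. A perfect fifth above G is D.
D is the chord's 7th.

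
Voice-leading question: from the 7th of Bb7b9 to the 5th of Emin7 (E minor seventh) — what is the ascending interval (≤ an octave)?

The 7th of Bb7b9 is Ab; the 5th of Emin7 (E minor seventh) is B.
From Ab to B: 3 semitones over a second = augmented.

A2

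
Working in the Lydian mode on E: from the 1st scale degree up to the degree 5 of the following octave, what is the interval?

The scale runs E F# G# A# B C# D#.
1st scale degree = E; scale degree 5 (up an octave) = B.
E up to B spans 12 letter names and 19 semitones — a perfect twelfth.

P12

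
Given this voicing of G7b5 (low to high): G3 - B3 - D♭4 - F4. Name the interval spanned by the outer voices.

The outer voices are G3 and F4.
7 letter names make it a seventh; at 10 semitones (a half step narrower than major) the quality is minor.

minor 7th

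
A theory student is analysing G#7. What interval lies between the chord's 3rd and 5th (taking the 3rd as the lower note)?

minor third

G#7 is spelled G#, B#, D#, F#.
That puts B# below D#.
From B# to D#: 3 semitones over a third = minor.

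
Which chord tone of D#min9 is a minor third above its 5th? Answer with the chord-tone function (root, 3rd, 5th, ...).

7th

D#min9: D#, F#, A#, C#, E#.
The 5th is A#. A minor third above A# is C#.
C# is the chord's 7th.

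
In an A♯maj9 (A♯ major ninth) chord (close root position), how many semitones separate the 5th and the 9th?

7

The chord tones of A♯ major ninth are A♯–C𝄪–E♯–G𝄪–B♯.
E♯ to B♯ is a perfect fifth: 7 semitones.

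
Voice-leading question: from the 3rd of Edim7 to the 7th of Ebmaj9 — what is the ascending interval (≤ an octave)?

P5

The 3rd of Edim7 is G; the 7th of Ebmaj9 is D.
From G to D is 7 semitones, exactly the perfect fifth.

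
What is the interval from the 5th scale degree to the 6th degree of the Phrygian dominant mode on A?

minor second

A phrygian dominant: A Bb C# D E F G.
5th scale degree = E; 6th degree = F.
2 letter names make it a second; at 1 semitone (a half step narrower than major) the quality is minor.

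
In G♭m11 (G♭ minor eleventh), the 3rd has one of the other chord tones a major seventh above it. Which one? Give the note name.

Ab

Spelling the chord: G♭-B𝄫-D♭-F♭-A♭-C♭.
The 3rd is B𝄫. A major seventh above B𝄫 is A♭.
A♭ is the chord's 9th.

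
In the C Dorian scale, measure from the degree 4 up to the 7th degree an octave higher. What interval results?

perfect 11th

The scale runs C D Eb F G A Bb.
The degree 4 is F and the 7th scale degree (up an octave) is Bb.
F up to Bb spans 11 letter names and 17 semitones — a perfect eleventh.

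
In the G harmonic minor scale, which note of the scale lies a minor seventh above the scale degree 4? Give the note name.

Bb

The scale is G A B♭ C D E♭ F♯.
The scale degree 4 is C; a minor seventh above that is B♭ — scale degree 3.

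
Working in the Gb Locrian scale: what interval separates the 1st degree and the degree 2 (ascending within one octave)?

m2

The scale runs Gb Abb Bbb Cb Dbb Ebb Fb.
1st degree = Gb; scale degree 2 = Abb.
From Gb to Abb: 1 semitone over a second = minor.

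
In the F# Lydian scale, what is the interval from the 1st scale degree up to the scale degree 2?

F# lydian: F# G# A# B# C# D# E#.
That puts F# below G#.
F# up to G# spans 2 letter names and 2 semitones — a major second.

major second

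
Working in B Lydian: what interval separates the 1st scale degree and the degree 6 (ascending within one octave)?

M6

The scale runs B C# D# E# F# G# A#.
The 1st scale degree is B and the scale degree 6 is G#.
From B to G# is 9 semitones, exactly the major sixth.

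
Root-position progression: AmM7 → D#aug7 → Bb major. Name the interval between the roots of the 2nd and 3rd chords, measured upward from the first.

The roots are D# and Bb.
6 letter names make it a sixth; at 7 semitones (a whole step narrower than major) the quality is diminished.

diminished sixth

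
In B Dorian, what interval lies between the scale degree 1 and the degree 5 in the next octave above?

Spelling B Dorian: B C# D E F# G# A.
So we need the interval from B up to F#.
B up to F# spans 12 letter names and 19 semitones — a perfect twelfth.

perfect twelfth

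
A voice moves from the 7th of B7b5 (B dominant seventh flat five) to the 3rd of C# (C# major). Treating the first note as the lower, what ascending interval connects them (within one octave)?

B7b5 (B dominant seventh flat five) has A as its 7th, and C# (C# major) has E# as its 3rd.
From A to E#: 8 semitones over a fifth = augmented.

augmented fifth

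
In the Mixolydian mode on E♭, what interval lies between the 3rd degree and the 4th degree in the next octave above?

minor ninth

Spelling the Mixolydian mode on E♭: E♭ F G A♭ B♭ C D♭.
That puts G below A♭.
From G to A♭: 13 semitones over a ninth = minor.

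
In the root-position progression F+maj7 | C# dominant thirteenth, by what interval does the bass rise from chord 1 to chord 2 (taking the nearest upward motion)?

The roots are F and C#.
From F to C#: 8 semitones over a fifth = augmented.

augmented fifth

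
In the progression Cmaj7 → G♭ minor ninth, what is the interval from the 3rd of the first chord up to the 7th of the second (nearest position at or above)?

The 3rd of Cmaj7 is E; the 7th of G♭ minor ninth is F♭.
E up to F♭ is 0 semitones, a whole step narrower than a major second, so the interval is diminished.

d2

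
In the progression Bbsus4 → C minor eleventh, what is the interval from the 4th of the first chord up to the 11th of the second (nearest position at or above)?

major 2nd

The 4th of Bbsus4 is Eb; the 11th of C minor eleventh is F.
Eb up to F spans 2 letter names and 2 semitones — a major second.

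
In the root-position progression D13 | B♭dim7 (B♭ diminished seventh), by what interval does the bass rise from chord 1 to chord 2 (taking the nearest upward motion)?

The roots are D and B♭.
From D to B♭: 8 semitones over a sixth = minor.

m6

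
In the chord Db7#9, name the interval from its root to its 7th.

m7

Spelling the chord: Db–F–Ab–Cb–E.
So we need the interval from Db up to Cb.
Db up to Cb is 10 semitones, a half step narrower than a major seventh, so the interval is minor.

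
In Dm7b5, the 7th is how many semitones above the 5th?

4

The chord tones of Dø7 (D half-diminished seventh) are D, F, A♭, C.
A♭ to C is a major third: 4 semitones.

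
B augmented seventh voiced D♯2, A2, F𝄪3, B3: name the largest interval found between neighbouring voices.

Adjacent intervals: D♯2→A2 = diminished fifth; A2→F𝄪3 = augmented sixth; F𝄪3→B3 = diminished fourth.
The largest is A2 to F𝄪3, an augmented sixth (10 semitones).

A6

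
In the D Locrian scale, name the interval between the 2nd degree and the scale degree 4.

D locrian: D Eb F G Ab Bb C.
The 2nd degree is Eb and the 4th scale degree is G.
Eb up to G spans 3 letter names and 4 semitones — a major third.

major third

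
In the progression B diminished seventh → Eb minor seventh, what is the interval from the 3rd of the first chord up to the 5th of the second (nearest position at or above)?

B diminished seventh has D as its 3rd, and Eb minor seventh has Bb as its 5th.
From D to Bb: 8 semitones over a sixth = minor.

m6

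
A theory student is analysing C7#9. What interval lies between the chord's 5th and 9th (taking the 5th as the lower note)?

augmented fifth

The chord tones of C7#9 are C E G Bb D#.
That puts G below D#.
5 letter names make it a fifth; at 8 semitones (a half step wider than perfect) the quality is augmented.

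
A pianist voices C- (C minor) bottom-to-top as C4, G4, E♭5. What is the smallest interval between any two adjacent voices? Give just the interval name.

Adjacent intervals: C4→G4 = perfect fifth; G4→E♭5 = minor sixth.
The smallest is C4 to G4, a perfect fifth (7 semitones).

perfect fifth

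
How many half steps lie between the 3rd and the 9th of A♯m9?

11

Spelling the chord: A♯ C♯ E♯ G♯ B♯.
C♯ to B♯ is a major seventh: 11 semitones.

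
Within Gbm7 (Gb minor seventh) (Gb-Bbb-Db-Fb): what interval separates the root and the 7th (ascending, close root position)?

minor seventh

So we need the interval from Gb up to Fb.
From Gb to Fb: 10 semitones over a seventh = minor.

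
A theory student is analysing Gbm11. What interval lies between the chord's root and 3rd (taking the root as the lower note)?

minor 3rd

The chord tones of Gbm11 (Gb minor eleventh) are Gb-Bbb-Db-Fb-Ab-Cb.
That puts Gb below Bbb.
Gb up to Bbb is 3 semitones, a half step narrower than a major third, so the interval is minor.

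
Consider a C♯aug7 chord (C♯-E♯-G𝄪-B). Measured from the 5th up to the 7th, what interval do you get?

That puts G𝄪 below B.
3 letter names make it a third; at 2 semitones (a whole step narrower than major) the quality is diminished.

diminished third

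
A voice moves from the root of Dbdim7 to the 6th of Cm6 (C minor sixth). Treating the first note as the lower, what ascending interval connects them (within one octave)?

augmented 5th

Dbdim7 has Db as its root, and Cm6 (C minor sixth) has A as its 6th.
5 letter names make it a fifth; at 8 semitones (a half step wider than perfect) the quality is augmented.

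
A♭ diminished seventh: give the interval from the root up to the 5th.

d5

Spelling the chord: A♭, C♭, E𝄫, G𝄫.
That puts A♭ below E𝄫.
A♭ up to E𝄫 is 6 semitones, a half step narrower than a perfect fifth, so the interval is diminished.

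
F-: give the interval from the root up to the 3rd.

minor third

Fm is spelled F, Ab, C.
The root is F and the 3rd is Ab.
From F to Ab: 3 semitones over a third = minor.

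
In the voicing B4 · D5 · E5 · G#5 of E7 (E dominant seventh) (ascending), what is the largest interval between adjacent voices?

Adjacent intervals: B4→D5 = minor third; D5→E5 = major second; E5→G#5 = major third.
The largest is E5 to G#5, a major third (4 semitones).

major third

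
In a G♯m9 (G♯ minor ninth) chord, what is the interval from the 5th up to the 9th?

G♯min9 is spelled G♯, B, D♯, F♯, A♯.
5th = D♯; 9th = A♯.
From D♯ to A♯ is 7 semitones, exactly the perfect fifth.

perfect fifth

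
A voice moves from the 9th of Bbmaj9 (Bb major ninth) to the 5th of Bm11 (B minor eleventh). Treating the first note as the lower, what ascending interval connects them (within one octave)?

augmented fourth

Bbmaj9 (Bb major ninth) has C as its 9th, and Bm11 (B minor eleventh) has F# as its 5th.
C up to F# is 6 semitones, a half step wider than a perfect fourth, so the interval is augmented.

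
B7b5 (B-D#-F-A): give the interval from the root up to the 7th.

That puts B below A.
7 letter names make it a seventh; at 10 semitones (a half step narrower than major) the quality is minor.

minor 7th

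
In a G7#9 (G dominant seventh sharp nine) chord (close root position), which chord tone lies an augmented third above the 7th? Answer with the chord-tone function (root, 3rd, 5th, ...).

9th

Spelling the chord: G B D F A#.
The 7th is F. An augmented third above F is A#.
A# is the chord's 9th.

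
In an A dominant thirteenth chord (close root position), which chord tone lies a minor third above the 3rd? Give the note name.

A dominant thirteenth: A–C#–E–G–B–F#.
The 3rd is C#. A minor third above C# is E.
E is the chord's 5th.

E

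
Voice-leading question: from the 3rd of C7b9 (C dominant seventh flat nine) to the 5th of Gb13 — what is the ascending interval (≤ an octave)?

diminished seventh

The 3rd of C7b9 (C dominant seventh flat nine) is E; the 5th of Gb13 is Db.
From E to Db: 9 semitones over a seventh = diminished.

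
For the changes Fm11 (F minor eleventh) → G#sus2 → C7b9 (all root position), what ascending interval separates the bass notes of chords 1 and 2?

The roots are F and G#.
F up to G# is 3 semitones, a half step wider than a major second, so the interval is augmented.

augmented 2nd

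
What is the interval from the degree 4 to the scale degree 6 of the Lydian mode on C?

Spelling the Lydian mode on C: C D E F# G A B.
The degree 4 is F# and the 6th scale degree is A.
From F# to A: 3 semitones over a third = minor.

minor third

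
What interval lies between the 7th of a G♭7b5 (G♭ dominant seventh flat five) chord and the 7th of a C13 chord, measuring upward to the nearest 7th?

The 7th of G♭7b5 (G♭ dominant seventh flat five) is F♭; the 7th of C13 is B♭.
From F♭ to B♭: 6 semitones over a fourth = augmented.

augmented 4th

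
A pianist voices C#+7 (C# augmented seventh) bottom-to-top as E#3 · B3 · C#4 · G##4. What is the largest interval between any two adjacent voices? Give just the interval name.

augmented fifth

Adjacent intervals: E#3→B3 = diminished fifth; B3→C#4 = major second; C#4→G##4 = augmented fifth.
The largest is C#4 to G##4, an augmented fifth (8 semitones).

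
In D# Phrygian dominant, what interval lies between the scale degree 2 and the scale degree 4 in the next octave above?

major tenth

D# phrygian dominant: D# E F## G# A# B C#.
The scale degree 2 is E and the 4th degree (up an octave) is G#.
E up to G# spans 10 letter names and 16 semitones — a major tenth.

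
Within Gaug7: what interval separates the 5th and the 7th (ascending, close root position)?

The chord tones of G augmented seventh are G B D# F.
So we need the interval from D# up to F.
3 letter names make it a third; at 2 semitones (a whole step narrower than major) the quality is diminished.

diminished third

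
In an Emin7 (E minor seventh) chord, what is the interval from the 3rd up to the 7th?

Spelling the chord: E, G, B, D.
3rd = G; 7th = D.
G up to D spans 5 letter names and 7 semitones — a perfect fifth.

perfect fifth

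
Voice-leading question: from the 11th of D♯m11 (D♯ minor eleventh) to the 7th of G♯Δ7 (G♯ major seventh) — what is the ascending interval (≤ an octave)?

major seventh

D♯m11 (D♯ minor eleventh) has G♯ as its 11th, and G♯Δ7 (G♯ major seventh) has F𝄪 as its 7th.
Counting 7 letters and 11 half steps from G♯ gives a major seventh.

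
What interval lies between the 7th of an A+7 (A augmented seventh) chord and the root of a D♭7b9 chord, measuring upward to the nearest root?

diminished fifth

A+7 (A augmented seventh) has G as its 7th, and D♭7b9 has D♭ as its root.
G up to D♭ is 6 semitones, a half step narrower than a perfect fifth, so the interval is diminished.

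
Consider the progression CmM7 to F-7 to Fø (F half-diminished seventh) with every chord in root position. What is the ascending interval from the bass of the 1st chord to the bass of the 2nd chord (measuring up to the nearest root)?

P4

The roots are C and F.
C up to F spans 4 letter names and 5 semitones — a perfect fourth.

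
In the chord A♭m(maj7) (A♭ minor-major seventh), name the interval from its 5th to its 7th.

major 3rd

Spelling the chord: A♭, C♭, E♭, G.
So we need the interval from E♭ up to G.
From E♭ to G is 4 semitones, exactly the major third.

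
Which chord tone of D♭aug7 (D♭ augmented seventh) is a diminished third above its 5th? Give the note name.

Cb

Spelling the chord: D♭-F-A-C♭.
The 5th is A. A diminished third above A is C♭.
C♭ is the chord's 7th.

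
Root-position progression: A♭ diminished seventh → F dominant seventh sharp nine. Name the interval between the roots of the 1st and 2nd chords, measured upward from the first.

The roots are A♭ and F.
From A♭ to F is 9 semitones, exactly the major sixth.

major sixth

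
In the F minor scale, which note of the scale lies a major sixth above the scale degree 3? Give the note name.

F

The scale is F G Ab Bb C Db Eb.
The scale degree 3 is Ab; a major sixth above that is F — scale degree 1.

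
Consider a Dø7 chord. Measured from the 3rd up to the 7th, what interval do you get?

P5

The chord tones of Dø7 are D-F-A♭-C.
So we need the interval from F up to C.
F up to C spans 5 letter names and 7 semitones — a perfect fifth.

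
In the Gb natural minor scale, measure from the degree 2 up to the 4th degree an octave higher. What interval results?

minor 10th

The scale runs Gb Ab Bbb Cb Db Ebb Fb.
Degree 2 = Ab; degree 4 (up an octave) = Cb.
10 letter names make it a tenth; at 15 semitones (a half step narrower than major) the quality is minor.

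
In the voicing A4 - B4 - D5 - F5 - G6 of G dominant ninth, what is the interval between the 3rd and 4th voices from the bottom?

Those voices are D5 and F5.
D up to F is 3 semitones, a half step narrower than a major third, so the interval is minor.

minor third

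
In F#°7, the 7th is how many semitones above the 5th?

F#dim7 is spelled F#, A, C, Eb.
C to Eb is a minor third: 3 semitones.

3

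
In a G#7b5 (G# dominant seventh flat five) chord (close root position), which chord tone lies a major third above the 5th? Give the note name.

F#

G#7b5: G#–B#–D–F#.
The 5th is D. A major third above D is F#.
F# is the chord's 7th.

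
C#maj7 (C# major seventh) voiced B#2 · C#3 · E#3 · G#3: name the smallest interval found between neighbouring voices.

m2

Adjacent intervals: B#2→C#3 = minor second; C#3→E#3 = major third; E#3→G#3 = minor third.
The smallest is B#2 to C#3, a minor second (1 semitone).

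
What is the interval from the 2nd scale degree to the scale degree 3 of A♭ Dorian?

minor second

Spelling A♭ Dorian: A♭ B♭ C♭ D♭ E♭ F G♭.
That puts B♭ below C♭.
From B♭ to C♭: 1 semitone over a second = minor.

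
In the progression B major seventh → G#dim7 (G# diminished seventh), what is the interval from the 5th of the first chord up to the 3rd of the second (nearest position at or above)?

B major seventh has F# as its 5th, and G#dim7 (G# diminished seventh) has B as its 3rd.
Counting 4 letters and 5 half steps from F# gives a perfect fourth.

P4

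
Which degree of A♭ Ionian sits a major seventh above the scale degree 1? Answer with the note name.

The scale is A♭ B♭ C D♭ E♭ F G.
The scale degree 1 is A♭; a major seventh above that is G — scale degree 7.

G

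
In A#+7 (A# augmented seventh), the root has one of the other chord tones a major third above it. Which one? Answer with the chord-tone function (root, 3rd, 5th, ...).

The chord tones of A# augmented seventh are A#–C##–E##–G#.
The root is A#. A major third above A# is C##.
C## is the chord's 3rd.

3rd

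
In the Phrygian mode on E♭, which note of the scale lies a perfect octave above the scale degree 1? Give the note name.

Eb

The scale is E♭ F♭ G♭ A♭ B♭ C♭ D♭.
The scale degree 1 is E♭; a perfect octave above that is E♭ — scale degree 1.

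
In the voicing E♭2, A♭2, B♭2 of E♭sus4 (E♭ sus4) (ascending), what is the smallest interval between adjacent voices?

Adjacent intervals: E♭2→A♭2 = perfect fourth; A♭2→B♭2 = major second.
The smallest is A♭2 to B♭2, a major second (2 semitones).

M2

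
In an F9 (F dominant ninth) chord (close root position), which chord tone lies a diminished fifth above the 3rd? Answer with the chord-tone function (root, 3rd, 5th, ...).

7th

F9: F–A–C–Eb–G.
The 3rd is A. A diminished fifth above A is Eb.
Eb is the chord's 7th.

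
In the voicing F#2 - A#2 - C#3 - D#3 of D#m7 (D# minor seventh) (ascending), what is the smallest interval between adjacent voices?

M2

Adjacent intervals: F#2→A#2 = major third; A#2→C#3 = minor third; C#3→D#3 = major second.
The smallest is C#3 to D#3, a major second (2 semitones).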